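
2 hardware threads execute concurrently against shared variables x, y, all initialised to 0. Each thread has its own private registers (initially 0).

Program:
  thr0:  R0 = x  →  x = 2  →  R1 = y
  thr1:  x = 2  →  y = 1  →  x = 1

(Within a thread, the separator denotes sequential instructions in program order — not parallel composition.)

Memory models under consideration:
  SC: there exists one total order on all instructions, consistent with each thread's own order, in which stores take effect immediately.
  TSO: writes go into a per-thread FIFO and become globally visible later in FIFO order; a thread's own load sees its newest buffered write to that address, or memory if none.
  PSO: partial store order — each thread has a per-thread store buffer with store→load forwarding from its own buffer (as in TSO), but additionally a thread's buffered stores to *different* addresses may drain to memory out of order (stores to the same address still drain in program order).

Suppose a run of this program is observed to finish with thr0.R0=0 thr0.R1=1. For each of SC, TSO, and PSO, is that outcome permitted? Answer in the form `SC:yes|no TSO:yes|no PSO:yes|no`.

outcome vector order: (thr0.R0,thr0.R1)
under SC → 00, 01, 11, 20, 21
under TSO → 00, 01, 11, 20, 21
under PSO → 00, 01, 10, 11, 20, 21
target 01 ∈ {SC,TSO,PSO}

SC:yes TSO:yes PSO:yes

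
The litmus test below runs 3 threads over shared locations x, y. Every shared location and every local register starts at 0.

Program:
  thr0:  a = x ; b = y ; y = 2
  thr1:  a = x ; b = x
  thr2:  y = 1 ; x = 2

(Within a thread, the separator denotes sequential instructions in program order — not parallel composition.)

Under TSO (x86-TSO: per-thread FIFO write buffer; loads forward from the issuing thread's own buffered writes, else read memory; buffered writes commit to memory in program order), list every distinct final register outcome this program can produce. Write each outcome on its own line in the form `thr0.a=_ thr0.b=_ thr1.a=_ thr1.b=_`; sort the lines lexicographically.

thr0.a=0 thr0.b=0 thr1.a=0 thr1.b=0
thr0.a=0 thr0.b=0 thr1.a=0 thr1.b=2
thr0.a=0 thr0.b=0 thr1.a=2 thr1.b=2
thr0.a=0 thr0.b=1 thr1.a=0 thr1.b=0
thr0.a=0 thr0.b=1 thr1.a=0 thr1.b=2
thr0.a=0 thr0.b=1 thr1.a=2 thr1.b=2
thr0.a=2 thr0.b=1 thr1.a=0 thr1.b=0
thr0.a=2 thr0.b=1 thr1.a=0 thr1.b=2
thr0.a=2 thr0.b=1 thr1.a=2 thr1.b=2

outcome vector order: (thr0.a,thr0.b,thr1.a,thr1.b)
|TSO outcomes| = 9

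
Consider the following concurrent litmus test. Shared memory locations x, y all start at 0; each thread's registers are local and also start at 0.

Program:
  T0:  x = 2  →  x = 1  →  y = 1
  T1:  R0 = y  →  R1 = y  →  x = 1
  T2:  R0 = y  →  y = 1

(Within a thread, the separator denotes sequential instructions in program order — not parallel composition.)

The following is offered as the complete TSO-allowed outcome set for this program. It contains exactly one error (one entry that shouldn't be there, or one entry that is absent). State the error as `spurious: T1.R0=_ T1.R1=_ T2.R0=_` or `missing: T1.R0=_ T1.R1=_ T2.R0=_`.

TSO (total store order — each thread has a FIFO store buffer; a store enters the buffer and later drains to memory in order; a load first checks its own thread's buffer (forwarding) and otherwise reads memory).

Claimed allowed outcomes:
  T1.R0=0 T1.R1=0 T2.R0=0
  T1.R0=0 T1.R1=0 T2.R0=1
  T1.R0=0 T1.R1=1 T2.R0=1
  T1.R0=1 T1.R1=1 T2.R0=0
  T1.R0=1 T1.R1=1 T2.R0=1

missing: T1.R0=0 T1.R1=1 T2.R0=0

outcome vector order: (T1.R0,T1.R1,T2.R0)
TSO: 6 outcomes — {(0,0,0), (0,0,1), (0,1,0), (0,1,1), (1,1,0), (1,1,1)}
TSO∖claimed = {(0,1,0)}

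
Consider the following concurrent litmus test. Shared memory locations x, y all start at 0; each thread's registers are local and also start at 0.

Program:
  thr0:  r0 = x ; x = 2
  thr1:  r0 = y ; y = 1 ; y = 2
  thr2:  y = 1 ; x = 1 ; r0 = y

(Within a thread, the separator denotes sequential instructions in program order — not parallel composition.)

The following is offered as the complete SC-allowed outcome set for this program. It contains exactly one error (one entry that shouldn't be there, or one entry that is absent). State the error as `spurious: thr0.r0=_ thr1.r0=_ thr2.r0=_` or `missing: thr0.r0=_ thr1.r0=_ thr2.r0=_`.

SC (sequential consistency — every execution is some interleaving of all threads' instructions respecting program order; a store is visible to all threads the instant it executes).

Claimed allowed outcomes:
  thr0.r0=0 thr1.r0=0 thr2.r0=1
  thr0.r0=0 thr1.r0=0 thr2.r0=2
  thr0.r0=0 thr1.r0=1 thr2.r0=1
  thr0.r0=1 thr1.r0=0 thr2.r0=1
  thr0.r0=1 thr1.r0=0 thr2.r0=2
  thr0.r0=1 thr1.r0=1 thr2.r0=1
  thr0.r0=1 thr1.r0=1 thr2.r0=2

outcome vector order: (thr0.r0,thr1.r0,thr2.r0)
SC (8): (0,0,1), (0,0,2), (0,1,1), (0,1,2), (1,0,1), (1,0,2), (1,1,1), (1,1,2)
SC∖claimed = {(0,1,2)}

missing: thr0.r0=0 thr1.r0=1 thr2.r0=2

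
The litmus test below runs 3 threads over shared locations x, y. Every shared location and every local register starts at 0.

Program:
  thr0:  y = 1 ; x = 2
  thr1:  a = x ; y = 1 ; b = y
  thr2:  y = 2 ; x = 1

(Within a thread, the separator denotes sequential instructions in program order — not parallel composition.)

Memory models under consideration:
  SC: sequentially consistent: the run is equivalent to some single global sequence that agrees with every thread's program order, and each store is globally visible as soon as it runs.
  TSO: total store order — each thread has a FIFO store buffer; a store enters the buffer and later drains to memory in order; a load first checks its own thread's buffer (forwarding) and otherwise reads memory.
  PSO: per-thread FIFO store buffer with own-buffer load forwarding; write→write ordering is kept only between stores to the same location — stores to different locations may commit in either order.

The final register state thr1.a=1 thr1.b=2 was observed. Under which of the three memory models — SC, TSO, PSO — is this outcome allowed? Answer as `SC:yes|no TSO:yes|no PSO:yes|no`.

outcome vector order: (thr1.a,thr1.b)
SC (5): (0,1) (0,2) (1,1) (2,1) (2,2)
TSO (5): (0,1) (0,2) (1,1) (2,1) (2,2)
PSO (6): (0,1) (0,2) (1,1) (1,2) (2,1) (2,2)
target (1,2) ∈ {PSO}

SC:no TSO:no PSO:yes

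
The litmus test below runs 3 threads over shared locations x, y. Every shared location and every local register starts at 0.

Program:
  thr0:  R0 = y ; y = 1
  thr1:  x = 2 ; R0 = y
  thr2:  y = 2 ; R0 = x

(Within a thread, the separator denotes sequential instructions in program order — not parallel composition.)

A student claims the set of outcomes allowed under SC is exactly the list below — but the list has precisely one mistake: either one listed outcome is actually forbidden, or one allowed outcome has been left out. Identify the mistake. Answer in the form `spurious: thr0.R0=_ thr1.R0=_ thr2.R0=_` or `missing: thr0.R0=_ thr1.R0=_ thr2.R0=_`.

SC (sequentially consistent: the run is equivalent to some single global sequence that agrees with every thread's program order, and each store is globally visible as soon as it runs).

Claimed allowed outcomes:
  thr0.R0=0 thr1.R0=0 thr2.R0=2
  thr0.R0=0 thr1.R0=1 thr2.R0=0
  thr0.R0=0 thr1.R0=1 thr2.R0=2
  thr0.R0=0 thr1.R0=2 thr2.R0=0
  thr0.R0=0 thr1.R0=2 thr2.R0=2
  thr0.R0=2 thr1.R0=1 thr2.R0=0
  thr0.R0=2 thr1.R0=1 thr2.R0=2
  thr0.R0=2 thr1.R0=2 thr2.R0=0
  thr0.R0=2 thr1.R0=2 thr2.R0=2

outcome vector order: (thr0.R0,thr1.R0,thr2.R0)
under SC → <0 0 2>, <0 1 0>, <0 1 2>, <0 2 0>, <0 2 2>, <2 0 2>, <2 1 0>, <2 1 2>, <2 2 0>, <2 2 2>
SC∖claimed = {<2 0 2>}

missing: thr0.R0=2 thr1.R0=0 thr2.R0=2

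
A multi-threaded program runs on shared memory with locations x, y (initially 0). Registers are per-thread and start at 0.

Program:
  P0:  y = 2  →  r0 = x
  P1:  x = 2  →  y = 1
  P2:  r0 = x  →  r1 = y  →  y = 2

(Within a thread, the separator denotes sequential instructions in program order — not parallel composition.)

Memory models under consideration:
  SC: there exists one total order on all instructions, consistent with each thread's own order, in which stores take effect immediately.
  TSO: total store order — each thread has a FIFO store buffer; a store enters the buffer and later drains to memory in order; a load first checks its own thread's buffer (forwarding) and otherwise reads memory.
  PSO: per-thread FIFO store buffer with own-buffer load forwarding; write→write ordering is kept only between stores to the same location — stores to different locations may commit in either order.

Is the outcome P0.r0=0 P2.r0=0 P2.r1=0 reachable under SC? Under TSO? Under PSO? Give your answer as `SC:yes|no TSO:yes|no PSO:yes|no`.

outcome vector order: (P0.r0,P2.r0,P2.r1)
SC (11): 000 001 002 021 022 200 201 202 220 221 222
TSO (12): 000 001 002 020 021 022 200 201 202 220 221 222
PSO (12): 000 001 002 020 021 022 200 201 202 220 221 222
target 000 ∈ {SC,TSO,PSO}

SC:yes TSO:yes PSO:yes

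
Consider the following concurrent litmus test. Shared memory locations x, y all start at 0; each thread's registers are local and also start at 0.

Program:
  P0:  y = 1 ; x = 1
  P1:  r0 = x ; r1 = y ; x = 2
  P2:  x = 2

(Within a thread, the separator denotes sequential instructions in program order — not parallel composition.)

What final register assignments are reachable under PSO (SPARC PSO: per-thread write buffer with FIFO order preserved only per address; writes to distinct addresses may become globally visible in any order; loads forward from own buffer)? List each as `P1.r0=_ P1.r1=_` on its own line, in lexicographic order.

P1.r0=0 P1.r1=0
P1.r0=0 P1.r1=1
P1.r0=1 P1.r1=0
P1.r0=1 P1.r1=1
P1.r0=2 P1.r1=0
P1.r0=2 P1.r1=1

outcome vector order: (P1.r0,P1.r1)
|PSO outcomes| = 6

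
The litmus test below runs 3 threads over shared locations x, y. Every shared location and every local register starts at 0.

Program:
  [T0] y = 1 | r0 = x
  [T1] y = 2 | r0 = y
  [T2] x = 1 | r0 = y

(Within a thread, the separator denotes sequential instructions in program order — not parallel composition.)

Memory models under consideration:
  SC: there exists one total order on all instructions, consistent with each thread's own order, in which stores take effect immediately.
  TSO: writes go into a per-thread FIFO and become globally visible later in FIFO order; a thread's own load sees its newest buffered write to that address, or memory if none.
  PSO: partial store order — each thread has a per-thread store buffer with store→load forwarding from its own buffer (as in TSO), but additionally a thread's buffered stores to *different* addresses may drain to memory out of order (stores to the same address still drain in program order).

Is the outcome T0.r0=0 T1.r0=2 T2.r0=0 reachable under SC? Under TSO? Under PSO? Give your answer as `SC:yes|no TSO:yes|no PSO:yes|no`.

SC:no TSO:yes PSO:yes

outcome vector order: (T0.r0,T1.r0,T2.r0)
SC (9): (0,1,1); (0,2,1); (0,2,2); (1,1,0); (1,1,1); (1,1,2); (1,2,0); (1,2,1); (1,2,2)
TSO (12): (0,1,0); (0,1,1); (0,1,2); (0,2,0); (0,2,1); (0,2,2); (1,1,0); (1,1,1); (1,1,2); (1,2,0); (1,2,1); (1,2,2)
PSO (12): (0,1,0); (0,1,1); (0,1,2); (0,2,0); (0,2,1); (0,2,2); (1,1,0); (1,1,1); (1,1,2); (1,2,0); (1,2,1); (1,2,2)
target (0,2,0) ∈ {TSO,PSO}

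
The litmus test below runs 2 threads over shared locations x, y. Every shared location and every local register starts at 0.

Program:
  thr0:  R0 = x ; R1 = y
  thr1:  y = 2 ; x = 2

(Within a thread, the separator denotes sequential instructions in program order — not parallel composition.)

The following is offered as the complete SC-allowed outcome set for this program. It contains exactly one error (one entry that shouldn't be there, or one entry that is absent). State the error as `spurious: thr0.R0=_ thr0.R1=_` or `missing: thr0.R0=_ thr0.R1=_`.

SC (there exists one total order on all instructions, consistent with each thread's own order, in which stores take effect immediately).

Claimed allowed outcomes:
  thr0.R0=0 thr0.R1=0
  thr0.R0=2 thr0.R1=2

outcome vector order: (thr0.R0,thr0.R1)
SC (3): 00, 02, 22
SC∖claimed = {02}

missing: thr0.R0=0 thr0.R1=2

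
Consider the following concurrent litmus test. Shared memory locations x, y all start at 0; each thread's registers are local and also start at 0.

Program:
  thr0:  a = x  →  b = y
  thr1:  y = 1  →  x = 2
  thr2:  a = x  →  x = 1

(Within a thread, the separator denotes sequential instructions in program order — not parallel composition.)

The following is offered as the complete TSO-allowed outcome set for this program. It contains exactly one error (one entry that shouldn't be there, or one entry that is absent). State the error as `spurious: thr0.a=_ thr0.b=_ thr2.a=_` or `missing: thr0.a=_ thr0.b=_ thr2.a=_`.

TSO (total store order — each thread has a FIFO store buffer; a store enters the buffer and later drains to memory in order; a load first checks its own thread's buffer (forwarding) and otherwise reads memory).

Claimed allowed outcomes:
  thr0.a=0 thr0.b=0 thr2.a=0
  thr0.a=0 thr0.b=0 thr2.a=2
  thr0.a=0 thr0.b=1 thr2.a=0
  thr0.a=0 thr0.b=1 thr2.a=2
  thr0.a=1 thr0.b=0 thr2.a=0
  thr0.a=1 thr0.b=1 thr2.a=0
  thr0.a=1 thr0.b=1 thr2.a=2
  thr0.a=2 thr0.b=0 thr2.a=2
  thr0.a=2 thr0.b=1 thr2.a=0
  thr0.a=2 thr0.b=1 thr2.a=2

spurious: thr0.a=2 thr0.b=0 thr2.a=2

outcome vector order: (thr0.a,thr0.b,thr2.a)
[TSO] allowed = {<0 0 0> <0 0 2> <0 1 0> <0 1 2> <1 0 0> <1 1 0> <1 1 2> <2 1 0> <2 1 2>}
claimed∖TSO = {<2 0 2>}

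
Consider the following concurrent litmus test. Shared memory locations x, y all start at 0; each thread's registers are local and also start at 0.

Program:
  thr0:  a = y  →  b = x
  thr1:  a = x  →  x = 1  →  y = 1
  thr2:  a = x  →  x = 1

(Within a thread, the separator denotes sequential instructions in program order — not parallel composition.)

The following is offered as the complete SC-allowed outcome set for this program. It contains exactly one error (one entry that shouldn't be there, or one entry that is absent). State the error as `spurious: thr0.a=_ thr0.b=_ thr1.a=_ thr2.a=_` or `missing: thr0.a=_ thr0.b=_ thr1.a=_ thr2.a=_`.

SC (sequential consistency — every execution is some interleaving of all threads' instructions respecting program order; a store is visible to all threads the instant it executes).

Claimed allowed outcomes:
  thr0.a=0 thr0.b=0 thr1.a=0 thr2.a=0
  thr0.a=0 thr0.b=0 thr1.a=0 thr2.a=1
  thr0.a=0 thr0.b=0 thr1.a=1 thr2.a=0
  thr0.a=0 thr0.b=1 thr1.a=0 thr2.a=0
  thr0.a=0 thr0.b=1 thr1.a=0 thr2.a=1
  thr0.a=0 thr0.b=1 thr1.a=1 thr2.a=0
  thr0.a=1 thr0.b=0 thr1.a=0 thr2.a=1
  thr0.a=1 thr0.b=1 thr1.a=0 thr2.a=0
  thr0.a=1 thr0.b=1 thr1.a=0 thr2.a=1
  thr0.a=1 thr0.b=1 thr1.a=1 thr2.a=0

outcome vector order: (thr0.a,thr0.b,thr1.a,thr2.a)
under SC → 0000 0001 0010 0100 0101 0110 1100 1101 1110
claimed∖SC = {1001}

spurious: thr0.a=1 thr0.b=0 thr1.a=0 thr2.a=1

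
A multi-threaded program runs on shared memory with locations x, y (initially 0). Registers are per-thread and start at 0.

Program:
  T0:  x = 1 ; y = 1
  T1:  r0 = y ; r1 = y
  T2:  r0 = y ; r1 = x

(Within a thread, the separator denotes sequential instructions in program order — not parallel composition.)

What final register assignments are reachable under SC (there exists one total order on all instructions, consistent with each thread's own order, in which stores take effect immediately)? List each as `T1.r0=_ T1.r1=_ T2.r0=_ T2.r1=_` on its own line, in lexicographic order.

T1.r0=0 T1.r1=0 T2.r0=0 T2.r1=0
T1.r0=0 T1.r1=0 T2.r0=0 T2.r1=1
T1.r0=0 T1.r1=0 T2.r0=1 T2.r1=1
T1.r0=0 T1.r1=1 T2.r0=0 T2.r1=0
T1.r0=0 T1.r1=1 T2.r0=0 T2.r1=1
T1.r0=0 T1.r1=1 T2.r0=1 T2.r1=1
T1.r0=1 T1.r1=1 T2.r0=0 T2.r1=0
T1.r0=1 T1.r1=1 T2.r0=0 T2.r1=1
T1.r0=1 T1.r1=1 T2.r0=1 T2.r1=1

outcome vector order: (T1.r0,T1.r1,T2.r0,T2.r1)
|SC outcomes| = 9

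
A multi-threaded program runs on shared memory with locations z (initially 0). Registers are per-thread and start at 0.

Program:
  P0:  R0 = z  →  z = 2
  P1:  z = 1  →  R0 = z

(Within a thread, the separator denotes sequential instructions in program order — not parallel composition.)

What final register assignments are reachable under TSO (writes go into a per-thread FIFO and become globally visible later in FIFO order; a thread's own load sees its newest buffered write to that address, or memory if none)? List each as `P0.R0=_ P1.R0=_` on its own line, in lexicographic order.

P0.R0=0 P1.R0=1
P0.R0=0 P1.R0=2
P0.R0=1 P1.R0=1
P0.R0=1 P1.R0=2

outcome vector order: (P0.R0,P1.R0)
|TSO outcomes| = 4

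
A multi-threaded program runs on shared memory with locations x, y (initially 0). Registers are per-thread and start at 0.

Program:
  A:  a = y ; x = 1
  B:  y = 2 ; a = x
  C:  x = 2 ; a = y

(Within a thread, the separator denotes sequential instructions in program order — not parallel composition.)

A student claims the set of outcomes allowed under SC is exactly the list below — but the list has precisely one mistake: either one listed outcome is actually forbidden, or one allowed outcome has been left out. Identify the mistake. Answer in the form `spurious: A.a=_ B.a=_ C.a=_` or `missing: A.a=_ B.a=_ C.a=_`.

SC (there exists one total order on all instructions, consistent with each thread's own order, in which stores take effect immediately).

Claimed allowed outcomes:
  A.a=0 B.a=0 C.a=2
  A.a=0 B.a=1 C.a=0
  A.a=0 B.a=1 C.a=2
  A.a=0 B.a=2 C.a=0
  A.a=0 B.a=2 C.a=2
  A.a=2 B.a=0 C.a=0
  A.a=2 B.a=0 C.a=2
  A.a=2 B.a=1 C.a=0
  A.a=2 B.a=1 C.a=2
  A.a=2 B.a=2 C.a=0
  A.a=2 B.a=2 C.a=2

spurious: A.a=2 B.a=0 C.a=0

outcome vector order: (A.a,B.a,C.a)
[SC] allowed = {<0 0 2>; <0 1 0>; <0 1 2>; <0 2 0>; <0 2 2>; <2 0 2>; <2 1 0>; <2 1 2>; <2 2 0>; <2 2 2>}
claimed∖SC = {<2 0 0>}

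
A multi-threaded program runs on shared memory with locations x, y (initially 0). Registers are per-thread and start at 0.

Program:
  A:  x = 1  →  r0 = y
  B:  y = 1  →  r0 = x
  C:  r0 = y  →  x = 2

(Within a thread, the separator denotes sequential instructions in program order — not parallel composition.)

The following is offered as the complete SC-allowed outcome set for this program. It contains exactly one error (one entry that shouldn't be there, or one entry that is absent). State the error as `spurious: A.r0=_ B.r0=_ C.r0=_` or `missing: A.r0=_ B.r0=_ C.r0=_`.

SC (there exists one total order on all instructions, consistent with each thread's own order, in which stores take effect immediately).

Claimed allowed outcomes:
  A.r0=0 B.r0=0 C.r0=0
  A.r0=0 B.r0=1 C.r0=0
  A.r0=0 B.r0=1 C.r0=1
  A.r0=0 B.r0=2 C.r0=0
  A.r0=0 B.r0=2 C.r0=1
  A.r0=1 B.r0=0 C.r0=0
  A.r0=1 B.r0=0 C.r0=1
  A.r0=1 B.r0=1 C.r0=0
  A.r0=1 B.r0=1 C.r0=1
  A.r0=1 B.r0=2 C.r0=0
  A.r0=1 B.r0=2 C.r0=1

spurious: A.r0=0 B.r0=0 C.r0=0

outcome vector order: (A.r0,B.r0,C.r0)
under SC → (0,1,0), (0,1,1), (0,2,0), (0,2,1), (1,0,0), (1,0,1), (1,1,0), (1,1,1), (1,2,0), (1,2,1)
claimed∖SC = {(0,0,0)}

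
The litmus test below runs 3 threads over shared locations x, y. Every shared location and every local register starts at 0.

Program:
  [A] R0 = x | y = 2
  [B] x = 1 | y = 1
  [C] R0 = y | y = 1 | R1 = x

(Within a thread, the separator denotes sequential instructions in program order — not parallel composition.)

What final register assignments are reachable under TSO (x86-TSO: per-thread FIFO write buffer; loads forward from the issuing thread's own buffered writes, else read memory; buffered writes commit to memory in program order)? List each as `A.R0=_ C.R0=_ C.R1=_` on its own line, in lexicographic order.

outcome vector order: (A.R0,C.R0,C.R1)
|TSO outcomes| = 9

A.R0=0 C.R0=0 C.R1=0
A.R0=0 C.R0=0 C.R1=1
A.R0=0 C.R0=1 C.R1=1
A.R0=0 C.R0=2 C.R1=0
A.R0=0 C.R0=2 C.R1=1
A.R0=1 C.R0=0 C.R1=0
A.R0=1 C.R0=0 C.R1=1
A.R0=1 C.R0=1 C.R1=1
A.R0=1 C.R0=2 C.R1=1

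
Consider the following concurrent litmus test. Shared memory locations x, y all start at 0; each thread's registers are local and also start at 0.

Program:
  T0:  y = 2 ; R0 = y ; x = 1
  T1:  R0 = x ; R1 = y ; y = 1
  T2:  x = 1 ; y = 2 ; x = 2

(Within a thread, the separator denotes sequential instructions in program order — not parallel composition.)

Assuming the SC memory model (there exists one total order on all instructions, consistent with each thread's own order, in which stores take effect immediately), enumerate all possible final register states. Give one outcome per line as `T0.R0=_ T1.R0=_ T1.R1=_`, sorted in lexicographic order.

outcome vector order: (T0.R0,T1.R0,T1.R1)
|SC outcomes| = 10

T0.R0=1 T1.R0=0 T1.R1=0
T0.R0=1 T1.R0=0 T1.R1=2
T0.R0=1 T1.R0=1 T1.R1=0
T0.R0=1 T1.R0=1 T1.R1=2
T0.R0=1 T1.R0=2 T1.R1=2
T0.R0=2 T1.R0=0 T1.R1=0
T0.R0=2 T1.R0=0 T1.R1=2
T0.R0=2 T1.R0=1 T1.R1=0
T0.R0=2 T1.R0=1 T1.R1=2
T0.R0=2 T1.R0=2 T1.R1=2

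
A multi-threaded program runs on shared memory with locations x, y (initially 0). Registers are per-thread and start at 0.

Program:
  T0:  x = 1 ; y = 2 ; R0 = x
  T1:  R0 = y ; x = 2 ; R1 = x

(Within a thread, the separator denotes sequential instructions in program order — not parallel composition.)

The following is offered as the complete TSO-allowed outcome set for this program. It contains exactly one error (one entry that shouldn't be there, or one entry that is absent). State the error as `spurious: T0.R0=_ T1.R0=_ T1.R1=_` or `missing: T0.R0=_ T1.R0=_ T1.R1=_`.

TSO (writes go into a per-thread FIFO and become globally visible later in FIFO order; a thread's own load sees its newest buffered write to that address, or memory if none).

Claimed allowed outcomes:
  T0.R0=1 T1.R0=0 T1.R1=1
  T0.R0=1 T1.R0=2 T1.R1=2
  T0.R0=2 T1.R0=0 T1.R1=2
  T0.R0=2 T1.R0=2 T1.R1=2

outcome vector order: (T0.R0,T1.R0,T1.R1)
TSO (5): (1,0,1); (1,0,2); (1,2,2); (2,0,2); (2,2,2)
TSO∖claimed = {(1,0,2)}

missing: T0.R0=1 T1.R0=0 T1.R1=2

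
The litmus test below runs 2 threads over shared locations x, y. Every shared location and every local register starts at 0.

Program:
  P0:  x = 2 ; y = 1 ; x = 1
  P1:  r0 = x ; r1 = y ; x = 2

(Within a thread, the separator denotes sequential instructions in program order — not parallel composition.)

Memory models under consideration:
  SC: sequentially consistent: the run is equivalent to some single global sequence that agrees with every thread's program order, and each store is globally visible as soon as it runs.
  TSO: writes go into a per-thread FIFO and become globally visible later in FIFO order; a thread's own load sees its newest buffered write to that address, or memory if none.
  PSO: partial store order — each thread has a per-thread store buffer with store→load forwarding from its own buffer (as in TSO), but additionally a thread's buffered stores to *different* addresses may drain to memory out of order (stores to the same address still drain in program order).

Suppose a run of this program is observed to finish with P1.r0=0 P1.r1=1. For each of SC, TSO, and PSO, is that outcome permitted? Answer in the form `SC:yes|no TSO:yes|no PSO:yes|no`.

outcome vector order: (P1.r0,P1.r1)
SC: 5 outcomes — {0/0; 0/1; 1/1; 2/0; 2/1}
TSO: 5 outcomes — {0/0; 0/1; 1/1; 2/0; 2/1}
PSO: 6 outcomes — {0/0; 0/1; 1/0; 1/1; 2/0; 2/1}
target 0/1 ∈ {SC,TSO,PSO}

SC:yes TSO:yes PSO:yes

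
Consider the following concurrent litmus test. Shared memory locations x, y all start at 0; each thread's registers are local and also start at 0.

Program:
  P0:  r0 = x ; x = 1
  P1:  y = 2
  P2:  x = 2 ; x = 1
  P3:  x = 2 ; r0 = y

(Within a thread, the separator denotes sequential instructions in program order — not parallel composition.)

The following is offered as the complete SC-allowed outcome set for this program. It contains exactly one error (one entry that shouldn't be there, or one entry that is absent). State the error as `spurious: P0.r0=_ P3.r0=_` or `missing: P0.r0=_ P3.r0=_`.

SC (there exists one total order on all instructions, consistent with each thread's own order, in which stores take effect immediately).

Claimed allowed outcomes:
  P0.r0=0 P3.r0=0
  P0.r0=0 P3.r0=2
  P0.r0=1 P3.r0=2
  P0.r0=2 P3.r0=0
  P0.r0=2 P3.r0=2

missing: P0.r0=1 P3.r0=0

outcome vector order: (P0.r0,P3.r0)
under SC → 00 02 10 12 20 22
SC∖claimed = {10}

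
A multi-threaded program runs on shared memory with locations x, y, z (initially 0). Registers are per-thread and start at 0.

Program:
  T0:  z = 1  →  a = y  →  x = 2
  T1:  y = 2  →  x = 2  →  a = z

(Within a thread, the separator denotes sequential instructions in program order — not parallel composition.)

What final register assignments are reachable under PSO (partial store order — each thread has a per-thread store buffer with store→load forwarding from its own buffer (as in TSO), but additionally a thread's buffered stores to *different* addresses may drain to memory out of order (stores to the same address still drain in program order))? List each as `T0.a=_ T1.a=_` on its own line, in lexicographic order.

T0.a=0 T1.a=0
T0.a=0 T1.a=1
T0.a=2 T1.a=0
T0.a=2 T1.a=1

outcome vector order: (T0.a,T1.a)
|PSO outcomes| = 4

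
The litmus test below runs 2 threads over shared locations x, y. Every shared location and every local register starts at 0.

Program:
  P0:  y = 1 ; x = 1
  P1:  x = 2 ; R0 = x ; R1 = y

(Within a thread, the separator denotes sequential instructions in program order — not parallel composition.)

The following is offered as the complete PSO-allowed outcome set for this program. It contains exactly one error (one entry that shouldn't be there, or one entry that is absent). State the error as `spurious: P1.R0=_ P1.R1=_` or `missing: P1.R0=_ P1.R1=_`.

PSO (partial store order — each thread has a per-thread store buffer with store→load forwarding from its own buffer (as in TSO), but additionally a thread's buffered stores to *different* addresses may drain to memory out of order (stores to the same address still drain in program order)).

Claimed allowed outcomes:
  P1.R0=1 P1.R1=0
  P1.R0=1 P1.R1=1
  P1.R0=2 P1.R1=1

missing: P1.R0=2 P1.R1=0

outcome vector order: (P1.R0,P1.R1)
PSO (4): 1/0; 1/1; 2/0; 2/1
PSO∖claimed = {2/0}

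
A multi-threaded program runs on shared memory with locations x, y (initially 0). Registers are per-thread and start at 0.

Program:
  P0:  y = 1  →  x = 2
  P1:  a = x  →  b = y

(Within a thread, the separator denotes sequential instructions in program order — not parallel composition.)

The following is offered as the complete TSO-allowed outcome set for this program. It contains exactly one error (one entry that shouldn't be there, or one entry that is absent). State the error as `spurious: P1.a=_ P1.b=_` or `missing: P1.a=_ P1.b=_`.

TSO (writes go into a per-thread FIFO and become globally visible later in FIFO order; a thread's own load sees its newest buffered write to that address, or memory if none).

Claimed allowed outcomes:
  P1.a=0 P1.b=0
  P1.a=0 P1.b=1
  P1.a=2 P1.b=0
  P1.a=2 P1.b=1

outcome vector order: (P1.a,P1.b)
TSO: 3 outcomes — {00 01 21}
claimed∖TSO = {20}

spurious: P1.a=2 P1.b=0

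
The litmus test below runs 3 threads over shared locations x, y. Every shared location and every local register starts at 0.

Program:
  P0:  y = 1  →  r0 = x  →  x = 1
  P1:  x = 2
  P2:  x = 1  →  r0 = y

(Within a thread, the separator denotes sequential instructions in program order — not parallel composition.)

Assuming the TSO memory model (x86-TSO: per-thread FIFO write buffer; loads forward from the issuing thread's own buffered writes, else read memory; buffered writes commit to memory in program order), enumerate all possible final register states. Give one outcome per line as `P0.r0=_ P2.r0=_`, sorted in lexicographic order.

P0.r0=0 P2.r0=0
P0.r0=0 P2.r0=1
P0.r0=1 P2.r0=0
P0.r0=1 P2.r0=1
P0.r0=2 P2.r0=0
P0.r0=2 P2.r0=1

outcome vector order: (P0.r0,P2.r0)
|TSO outcomes| = 6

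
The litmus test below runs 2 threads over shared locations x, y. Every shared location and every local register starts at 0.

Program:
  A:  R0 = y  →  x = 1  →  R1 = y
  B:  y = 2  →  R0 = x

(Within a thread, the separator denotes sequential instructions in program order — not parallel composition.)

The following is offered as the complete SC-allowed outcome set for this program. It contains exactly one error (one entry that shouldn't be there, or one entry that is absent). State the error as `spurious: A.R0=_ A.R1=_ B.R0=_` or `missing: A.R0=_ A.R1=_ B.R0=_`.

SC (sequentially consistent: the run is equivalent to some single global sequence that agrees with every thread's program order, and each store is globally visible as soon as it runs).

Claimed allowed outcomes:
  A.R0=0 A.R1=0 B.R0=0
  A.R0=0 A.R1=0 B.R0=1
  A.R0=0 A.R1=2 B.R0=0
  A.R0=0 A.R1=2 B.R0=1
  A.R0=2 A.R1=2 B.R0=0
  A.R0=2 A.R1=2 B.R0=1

outcome vector order: (A.R0,A.R1,B.R0)
[SC] allowed = {<0 0 1>; <0 2 0>; <0 2 1>; <2 2 0>; <2 2 1>}
claimed∖SC = {<0 0 0>}

spurious: A.R0=0 A.R1=0 B.R0=0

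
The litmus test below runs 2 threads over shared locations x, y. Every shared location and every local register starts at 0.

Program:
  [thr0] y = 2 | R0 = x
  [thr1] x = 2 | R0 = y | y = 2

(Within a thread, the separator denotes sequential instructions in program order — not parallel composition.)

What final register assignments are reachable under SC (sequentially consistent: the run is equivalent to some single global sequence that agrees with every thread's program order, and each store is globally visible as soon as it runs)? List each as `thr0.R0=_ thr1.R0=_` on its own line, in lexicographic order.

thr0.R0=0 thr1.R0=2
thr0.R0=2 thr1.R0=0
thr0.R0=2 thr1.R0=2

outcome vector order: (thr0.R0,thr1.R0)
|SC outcomes| = 3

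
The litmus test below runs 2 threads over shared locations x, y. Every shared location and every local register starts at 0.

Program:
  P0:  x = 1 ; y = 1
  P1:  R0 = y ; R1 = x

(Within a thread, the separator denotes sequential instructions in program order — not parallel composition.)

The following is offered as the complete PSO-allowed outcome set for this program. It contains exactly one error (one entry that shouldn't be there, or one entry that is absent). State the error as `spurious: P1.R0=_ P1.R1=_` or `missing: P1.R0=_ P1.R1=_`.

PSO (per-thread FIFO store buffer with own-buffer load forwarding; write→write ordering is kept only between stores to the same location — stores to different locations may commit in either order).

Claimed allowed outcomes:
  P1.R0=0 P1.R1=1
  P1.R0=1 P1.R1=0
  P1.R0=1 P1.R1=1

outcome vector order: (P1.R0,P1.R1)
PSO (4): (0,0) (0,1) (1,0) (1,1)
PSO∖claimed = {(0,0)}

missing: P1.R0=0 P1.R1=0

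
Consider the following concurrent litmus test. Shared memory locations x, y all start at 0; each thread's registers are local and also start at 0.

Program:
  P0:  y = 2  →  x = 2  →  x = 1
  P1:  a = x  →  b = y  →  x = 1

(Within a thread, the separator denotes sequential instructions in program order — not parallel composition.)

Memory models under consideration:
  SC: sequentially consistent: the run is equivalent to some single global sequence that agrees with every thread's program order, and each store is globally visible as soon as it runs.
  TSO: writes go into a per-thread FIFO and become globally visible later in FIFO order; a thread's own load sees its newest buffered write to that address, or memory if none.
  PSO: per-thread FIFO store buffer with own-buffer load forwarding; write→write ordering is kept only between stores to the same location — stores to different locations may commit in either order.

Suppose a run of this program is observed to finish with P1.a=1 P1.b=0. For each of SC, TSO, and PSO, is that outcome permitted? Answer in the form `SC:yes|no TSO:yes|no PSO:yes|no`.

SC:no TSO:no PSO:yes

outcome vector order: (P1.a,P1.b)
[SC] allowed = {<0 0> <0 2> <1 2> <2 2>}
[TSO] allowed = {<0 0> <0 2> <1 2> <2 2>}
[PSO] allowed = {<0 0> <0 2> <1 0> <1 2> <2 0> <2 2>}
target <1 0> ∈ {PSO}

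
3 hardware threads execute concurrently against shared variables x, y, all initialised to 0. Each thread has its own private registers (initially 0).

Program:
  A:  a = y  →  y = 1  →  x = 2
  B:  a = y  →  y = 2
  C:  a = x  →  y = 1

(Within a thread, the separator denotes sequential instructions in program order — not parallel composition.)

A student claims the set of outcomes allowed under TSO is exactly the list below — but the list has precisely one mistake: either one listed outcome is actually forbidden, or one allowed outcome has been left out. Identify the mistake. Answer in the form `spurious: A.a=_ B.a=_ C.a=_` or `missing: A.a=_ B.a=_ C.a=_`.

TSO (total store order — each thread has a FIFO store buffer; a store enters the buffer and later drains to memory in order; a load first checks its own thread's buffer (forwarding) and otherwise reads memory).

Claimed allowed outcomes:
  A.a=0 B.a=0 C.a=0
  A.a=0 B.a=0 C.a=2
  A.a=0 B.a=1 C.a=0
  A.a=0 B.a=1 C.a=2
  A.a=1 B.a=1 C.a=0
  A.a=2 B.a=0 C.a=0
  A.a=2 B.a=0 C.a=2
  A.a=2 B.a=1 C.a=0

outcome vector order: (A.a,B.a,C.a)
TSO: 9 outcomes — {<0 0 0> <0 0 2> <0 1 0> <0 1 2> <1 0 0> <1 1 0> <2 0 0> <2 0 2> <2 1 0>}
TSO∖claimed = {<1 0 0>}

missing: A.a=1 B.a=0 C.a=0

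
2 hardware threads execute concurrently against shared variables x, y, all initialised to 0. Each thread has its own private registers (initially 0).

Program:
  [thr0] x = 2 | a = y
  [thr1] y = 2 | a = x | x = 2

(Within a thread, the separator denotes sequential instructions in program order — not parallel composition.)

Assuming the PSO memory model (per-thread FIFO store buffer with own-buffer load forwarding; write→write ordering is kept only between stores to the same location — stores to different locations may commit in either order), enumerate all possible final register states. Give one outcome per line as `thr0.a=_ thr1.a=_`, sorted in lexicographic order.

thr0.a=0 thr1.a=0
thr0.a=0 thr1.a=2
thr0.a=2 thr1.a=0
thr0.a=2 thr1.a=2

outcome vector order: (thr0.a,thr1.a)
|PSO outcomes| = 4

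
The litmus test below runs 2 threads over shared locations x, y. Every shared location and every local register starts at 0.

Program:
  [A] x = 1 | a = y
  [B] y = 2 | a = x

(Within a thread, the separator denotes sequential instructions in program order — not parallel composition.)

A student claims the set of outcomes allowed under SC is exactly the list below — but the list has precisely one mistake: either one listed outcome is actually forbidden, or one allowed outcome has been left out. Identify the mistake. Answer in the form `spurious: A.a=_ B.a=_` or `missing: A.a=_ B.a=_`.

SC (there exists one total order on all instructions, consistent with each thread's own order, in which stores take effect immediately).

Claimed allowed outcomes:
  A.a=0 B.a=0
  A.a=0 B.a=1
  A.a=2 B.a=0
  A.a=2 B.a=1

outcome vector order: (A.a,B.a)
under SC → 0/1 2/0 2/1
claimed∖SC = {0/0}

spurious: A.a=0 B.a=0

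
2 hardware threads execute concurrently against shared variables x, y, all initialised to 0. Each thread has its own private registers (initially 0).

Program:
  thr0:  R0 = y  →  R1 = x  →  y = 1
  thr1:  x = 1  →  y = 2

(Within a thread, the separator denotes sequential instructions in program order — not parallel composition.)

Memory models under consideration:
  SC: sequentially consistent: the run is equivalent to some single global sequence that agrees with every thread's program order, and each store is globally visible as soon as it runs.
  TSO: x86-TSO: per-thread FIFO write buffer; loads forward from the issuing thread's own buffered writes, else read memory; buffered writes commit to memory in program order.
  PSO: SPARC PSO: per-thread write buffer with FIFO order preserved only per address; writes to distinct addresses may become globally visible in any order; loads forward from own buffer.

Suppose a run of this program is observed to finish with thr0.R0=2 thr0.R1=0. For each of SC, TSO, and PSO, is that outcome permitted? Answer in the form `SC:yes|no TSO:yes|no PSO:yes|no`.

outcome vector order: (thr0.R0,thr0.R1)
SC: 3 outcomes — {00; 01; 21}
TSO: 3 outcomes — {00; 01; 21}
PSO: 4 outcomes — {00; 01; 20; 21}
target 20 ∈ {PSO}

SC:no TSO:no PSO:yes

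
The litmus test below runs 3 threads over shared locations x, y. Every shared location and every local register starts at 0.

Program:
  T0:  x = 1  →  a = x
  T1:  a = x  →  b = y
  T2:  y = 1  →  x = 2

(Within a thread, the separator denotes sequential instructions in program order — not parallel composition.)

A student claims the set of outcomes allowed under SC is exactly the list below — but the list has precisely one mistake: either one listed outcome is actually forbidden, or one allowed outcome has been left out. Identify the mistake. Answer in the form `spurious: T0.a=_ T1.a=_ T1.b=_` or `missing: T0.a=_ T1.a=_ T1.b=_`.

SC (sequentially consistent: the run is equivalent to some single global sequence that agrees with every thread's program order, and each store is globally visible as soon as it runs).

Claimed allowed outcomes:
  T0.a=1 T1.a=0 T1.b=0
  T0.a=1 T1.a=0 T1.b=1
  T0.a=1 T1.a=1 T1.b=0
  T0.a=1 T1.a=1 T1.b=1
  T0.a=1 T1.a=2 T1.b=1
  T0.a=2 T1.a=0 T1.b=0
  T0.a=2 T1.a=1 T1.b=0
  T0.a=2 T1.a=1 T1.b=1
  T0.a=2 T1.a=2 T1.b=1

outcome vector order: (T0.a,T1.a,T1.b)
under SC → 1/0/0 1/0/1 1/1/0 1/1/1 1/2/1 2/0/0 2/0/1 2/1/0 2/1/1 2/2/1
SC∖claimed = {2/0/1}

missing: T0.a=2 T1.a=0 T1.b=1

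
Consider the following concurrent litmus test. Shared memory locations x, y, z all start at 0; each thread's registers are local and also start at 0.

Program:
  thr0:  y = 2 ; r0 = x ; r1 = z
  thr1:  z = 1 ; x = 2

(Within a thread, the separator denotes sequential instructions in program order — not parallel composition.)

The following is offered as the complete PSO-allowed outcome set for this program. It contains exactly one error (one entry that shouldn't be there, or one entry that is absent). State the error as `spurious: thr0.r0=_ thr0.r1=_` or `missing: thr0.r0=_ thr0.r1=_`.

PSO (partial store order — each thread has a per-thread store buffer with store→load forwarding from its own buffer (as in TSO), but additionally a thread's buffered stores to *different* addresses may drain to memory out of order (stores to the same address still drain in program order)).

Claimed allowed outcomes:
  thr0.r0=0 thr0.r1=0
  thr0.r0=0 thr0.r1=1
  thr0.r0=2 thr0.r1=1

outcome vector order: (thr0.r0,thr0.r1)
[PSO] allowed = {(0,0), (0,1), (2,0), (2,1)}
PSO∖claimed = {(2,0)}

missing: thr0.r0=2 thr0.r1=0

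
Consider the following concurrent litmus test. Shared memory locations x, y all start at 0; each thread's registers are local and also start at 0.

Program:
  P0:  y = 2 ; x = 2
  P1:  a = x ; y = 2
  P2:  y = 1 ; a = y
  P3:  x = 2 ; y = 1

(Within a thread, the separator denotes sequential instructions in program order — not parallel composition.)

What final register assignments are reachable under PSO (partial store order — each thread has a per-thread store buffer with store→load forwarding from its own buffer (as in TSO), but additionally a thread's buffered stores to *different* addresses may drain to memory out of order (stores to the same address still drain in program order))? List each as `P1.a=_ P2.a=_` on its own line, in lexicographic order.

outcome vector order: (P1.a,P2.a)
|PSO outcomes| = 4

P1.a=0 P2.a=1
P1.a=0 P2.a=2
P1.a=2 P2.a=1
P1.a=2 P2.a=2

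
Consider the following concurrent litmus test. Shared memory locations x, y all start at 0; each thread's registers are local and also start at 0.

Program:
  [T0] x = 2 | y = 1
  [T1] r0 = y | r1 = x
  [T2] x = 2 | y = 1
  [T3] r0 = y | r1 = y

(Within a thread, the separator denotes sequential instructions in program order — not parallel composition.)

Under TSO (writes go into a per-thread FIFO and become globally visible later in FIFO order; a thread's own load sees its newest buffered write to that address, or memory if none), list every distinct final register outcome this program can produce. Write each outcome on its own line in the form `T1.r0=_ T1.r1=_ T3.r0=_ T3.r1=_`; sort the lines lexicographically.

outcome vector order: (T1.r0,T1.r1,T3.r0,T3.r1)
|TSO outcomes| = 9

T1.r0=0 T1.r1=0 T3.r0=0 T3.r1=0
T1.r0=0 T1.r1=0 T3.r0=0 T3.r1=1
T1.r0=0 T1.r1=0 T3.r0=1 T3.r1=1
T1.r0=0 T1.r1=2 T3.r0=0 T3.r1=0
T1.r0=0 T1.r1=2 T3.r0=0 T3.r1=1
T1.r0=0 T1.r1=2 T3.r0=1 T3.r1=1
T1.r0=1 T1.r1=2 T3.r0=0 T3.r1=0
T1.r0=1 T1.r1=2 T3.r0=0 T3.r1=1
T1.r0=1 T1.r1=2 T3.r0=1 T3.r1=1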